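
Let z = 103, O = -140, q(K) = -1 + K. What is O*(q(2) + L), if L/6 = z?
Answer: -86660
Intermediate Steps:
L = 618 (L = 6*103 = 618)
O*(q(2) + L) = -140*((-1 + 2) + 618) = -140*(1 + 618) = -140*619 = -86660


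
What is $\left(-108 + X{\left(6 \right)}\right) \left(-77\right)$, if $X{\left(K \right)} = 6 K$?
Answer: $5544$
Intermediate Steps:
$\left(-108 + X{\left(6 \right)}\right) \left(-77\right) = \left(-108 + 6 \cdot 6\right) \left(-77\right) = \left(-108 + 36\right) \left(-77\right) = \left(-72\right) \left(-77\right) = 5544$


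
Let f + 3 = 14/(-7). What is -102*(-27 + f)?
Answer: 3264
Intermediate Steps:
f = -5 (f = -3 + 14/(-7) = -3 + 14*(-⅐) = -3 - 2 = -5)
-102*(-27 + f) = -102*(-27 - 5) = -102*(-32) = 3264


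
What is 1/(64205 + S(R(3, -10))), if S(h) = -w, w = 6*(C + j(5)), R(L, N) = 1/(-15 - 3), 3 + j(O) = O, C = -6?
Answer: 1/64229 ≈ 1.5569e-5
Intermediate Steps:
j(O) = -3 + O
R(L, N) = -1/18 (R(L, N) = 1/(-18) = -1/18)
w = -24 (w = 6*(-6 + (-3 + 5)) = 6*(-6 + 2) = 6*(-4) = -24)
S(h) = 24 (S(h) = -1*(-24) = 24)
1/(64205 + S(R(3, -10))) = 1/(64205 + 24) = 1/64229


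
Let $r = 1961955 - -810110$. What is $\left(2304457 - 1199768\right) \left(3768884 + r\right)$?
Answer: $7225714409861$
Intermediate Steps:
$r = 2772065$ ($r = 1961955 + 810110 = 2772065$)
$\left(2304457 - 1199768\right) \left(3768884 + r\right) = \left(2304457 - 1199768\right) \left(3768884 + 2772065\right) = 1104689 \cdot 6540949 = 7225714409861$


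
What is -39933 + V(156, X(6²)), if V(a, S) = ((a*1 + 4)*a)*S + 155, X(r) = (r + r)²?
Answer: 129352862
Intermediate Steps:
X(r) = 4*r² (X(r) = (2*r)² = 4*r²)
V(a, S) = 155 + S*a*(4 + a) (V(a, S) = ((a + 4)*a)*S + 155 = ((4 + a)*a)*S + 155 = (a*(4 + a))*S + 155 = S*a*(4 + a) + 155 = 155 + S*a*(4 + a))
-39933 + V(156, X(6²)) = -39933 + (155 + (4*(6²)²)*156² + 4*(4*(6²)²)*156) = -39933 + (155 + (4*36²)*24336 + 4*(4*36²)*156) = -39933 + (155 + (4*1296)*24336 + 4*(4*1296)*156) = -39933 + (155 + 5184*24336 + 4*5184*156) = -39933 + (155 + 126157824 + 3234816) = -39933 + 129392795 = 129352862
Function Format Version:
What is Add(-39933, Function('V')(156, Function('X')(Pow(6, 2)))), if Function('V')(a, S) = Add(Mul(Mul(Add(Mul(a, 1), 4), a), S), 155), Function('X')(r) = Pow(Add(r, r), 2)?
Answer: 129352862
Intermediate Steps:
Function('X')(r) = Mul(4, Pow(r, 2)) (Function('X')(r) = Pow(Mul(2, r), 2) = Mul(4, Pow(r, 2)))
Function('V')(a, S) = Add(155, Mul(S, a, Add(4, a))) (Function('V')(a, S) = Add(Mul(Mul(Add(a, 4), a), S), 155) = Add(Mul(Mul(Add(4, a), a), S), 155) = Add(Mul(Mul(a, Add(4, a)), S), 155) = Add(Mul(S, a, Add(4, a)), 155) = Add(155, Mul(S, a, Add(4, a))))
Add(-39933, Function('V')(156, Function('X')(Pow(6, 2)))) = Add(-39933, Add(155, Mul(Mul(4, Pow(Pow(6, 2), 2)), Pow(156, 2)), Mul(4, Mul(4, Pow(Pow(6, 2), 2)), 156))) = Add(-39933, Add(155, Mul(Mul(4, Pow(36, 2)), 24336), Mul(4, Mul(4, Pow(36, 2)), 156))) = Add(-39933, Add(155, Mul(Mul(4, 1296), 24336), Mul(4, Mul(4, 1296), 156))) = Add(-39933, Add(155, Mul(5184, 24336), Mul(4, 5184, 156))) = Add(-39933, Add(155, 126157824, 3234816)) = Add(-39933, 129392795) = 129352862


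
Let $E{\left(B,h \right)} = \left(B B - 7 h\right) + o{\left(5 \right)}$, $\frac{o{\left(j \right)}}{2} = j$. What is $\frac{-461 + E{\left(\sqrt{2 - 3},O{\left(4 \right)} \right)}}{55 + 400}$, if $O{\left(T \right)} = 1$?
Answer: $- \frac{459}{455} \approx -1.0088$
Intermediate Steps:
$o{\left(j \right)} = 2 j$
$E{\left(B,h \right)} = 10 + B^{2} - 7 h$ ($E{\left(B,h \right)} = \left(B B - 7 h\right) + 2 \cdot 5 = \left(B^{2} - 7 h\right) + 10 = 10 + B^{2} - 7 h$)
$\frac{-461 + E{\left(\sqrt{2 - 3},O{\left(4 \right)} \right)}}{55 + 400} = \frac{-461 + \left(10 + \left(\sqrt{2 - 3}\right)^{2} - 7\right)}{55 + 400} = \frac{-461 + \left(10 + \left(\sqrt{-1}\right)^{2} - 7\right)}{455} = \left(-461 + \left(10 + i^{2} - 7\right)\right) \frac{1}{455} = \left(-461 - -2\right) \frac{1}{455} = \left(-461 + 2\right) \frac{1}{455} = \left(-459\right) \frac{1}{455} = - \frac{459}{455}$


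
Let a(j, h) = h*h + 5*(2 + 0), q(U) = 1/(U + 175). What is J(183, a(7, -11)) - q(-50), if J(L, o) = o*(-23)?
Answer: -376626/125 ≈ -3013.0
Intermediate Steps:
q(U) = 1/(175 + U)
a(j, h) = 10 + h² (a(j, h) = h² + 5*2 = h² + 10 = 10 + h²)
J(L, o) = -23*o
J(183, a(7, -11)) - q(-50) = -23*(10 + (-11)²) - 1/(175 - 50) = -23*(10 + 121) - 1/125 = -23*131 - 1*1/125 = -3013 - 1/125 = -376626/125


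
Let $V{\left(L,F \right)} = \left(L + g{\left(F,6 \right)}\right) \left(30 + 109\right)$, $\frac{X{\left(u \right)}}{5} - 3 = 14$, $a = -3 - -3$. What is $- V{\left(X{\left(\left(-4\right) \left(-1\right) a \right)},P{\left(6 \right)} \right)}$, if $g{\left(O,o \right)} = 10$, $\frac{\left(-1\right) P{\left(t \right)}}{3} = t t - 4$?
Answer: $-13205$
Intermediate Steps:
$a = 0$ ($a = -3 + 3 = 0$)
$P{\left(t \right)} = 12 - 3 t^{2}$ ($P{\left(t \right)} = - 3 \left(t t - 4\right) = - 3 \left(t^{2} - 4\right) = - 3 \left(-4 + t^{2}\right) = 12 - 3 t^{2}$)
$X{\left(u \right)} = 85$ ($X{\left(u \right)} = 15 + 5 \cdot 14 = 15 + 70 = 85$)
$V{\left(L,F \right)} = 1390 + 139 L$ ($V{\left(L,F \right)} = \left(L + 10\right) \left(30 + 109\right) = \left(10 + L\right) 139 = 1390 + 139 L$)
$- V{\left(X{\left(\left(-4\right) \left(-1\right) a \right)},P{\left(6 \right)} \right)} = - (1390 + 139 \cdot 85) = - (1390 + 11815) = \left(-1\right) 13205 = -13205$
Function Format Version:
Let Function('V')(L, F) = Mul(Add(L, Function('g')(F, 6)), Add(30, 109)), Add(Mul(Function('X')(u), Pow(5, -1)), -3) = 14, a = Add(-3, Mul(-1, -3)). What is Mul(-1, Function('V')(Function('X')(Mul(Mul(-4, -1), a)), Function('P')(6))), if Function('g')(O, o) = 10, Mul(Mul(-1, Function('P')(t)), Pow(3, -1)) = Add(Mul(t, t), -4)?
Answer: -13205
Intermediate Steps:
a = 0 (a = Add(-3, 3) = 0)
Function('P')(t) = Add(12, Mul(-3, Pow(t, 2))) (Function('P')(t) = Mul(-3, Add(Mul(t, t), -4)) = Mul(-3, Add(Pow(t, 2), -4)) = Mul(-3, Add(-4, Pow(t, 2))) = Add(12, Mul(-3, Pow(t, 2))))
Function('X')(u) = 85 (Function('X')(u) = Add(15, Mul(5, 14)) = Add(15, 70) = 85)
Function('V')(L, F) = Add(1390, Mul(139, L)) (Function('V')(L, F) = Mul(Add(L, 10), Add(30, 109)) = Mul(Add(10, L), 139) = Add(1390, Mul(139, L)))
Mul(-1, Function('V')(Function('X')(Mul(Mul(-4, -1), a)), Function('P')(6))) = Mul(-1, Add(1390, Mul(139, 85))) = Mul(-1, Add(1390, 11815)) = Mul(-1, 13205) = -13205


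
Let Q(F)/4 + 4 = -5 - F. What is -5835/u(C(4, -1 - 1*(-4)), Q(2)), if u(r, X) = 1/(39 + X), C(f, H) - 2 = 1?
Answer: 29175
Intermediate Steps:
C(f, H) = 3 (C(f, H) = 2 + 1 = 3)
Q(F) = -36 - 4*F (Q(F) = -16 + 4*(-5 - F) = -16 + (-20 - 4*F) = -36 - 4*F)
-5835/u(C(4, -1 - 1*(-4)), Q(2)) = -(17505 - 46680) = -5835/(1/(39 + (-36 - 8))) = -5835/(1/(39 - 44)) = -5835/(1/(-5)) = -5835/(-⅕) = -5835*(-5) = 29175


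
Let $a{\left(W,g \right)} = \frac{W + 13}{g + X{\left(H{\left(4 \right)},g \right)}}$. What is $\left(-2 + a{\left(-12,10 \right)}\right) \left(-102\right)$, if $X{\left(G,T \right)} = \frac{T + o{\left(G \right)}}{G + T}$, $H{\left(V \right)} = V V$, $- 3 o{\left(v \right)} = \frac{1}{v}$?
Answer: $\frac{2516340}{12959} \approx 194.18$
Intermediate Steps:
$o{\left(v \right)} = - \frac{1}{3 v}$
$H{\left(V \right)} = V^{2}$
$X{\left(G,T \right)} = \frac{T - \frac{1}{3 G}}{G + T}$
$a{\left(W,g \right)} = \frac{13 + W}{g + \frac{- \frac{1}{3} + 16 g}{16 \left(16 + g\right)}}$ ($a{\left(W,g \right)} = \frac{W + 13}{g + \frac{- \frac{1}{3} + 4^{2} g}{4^{2} \left(4^{2} + g\right)}} = \frac{13 + W}{g + \frac{- \frac{1}{3} + 16 g}{16 \left(16 + g\right)}}$)
$\left(-2 + a{\left(-12,10 \right)}\right) \left(-102\right) = \left(-2 + \frac{48 \left(13 - 12\right) \left(16 + 10\right)}{-1 + 48 \cdot 10 + 48 \cdot 10 \left(16 + 10\right)}\right) \left(-102\right) = \left(-2 + 48 \frac{1}{-1 + 480 + 48 \cdot 10 \cdot 26} \cdot 1 \cdot 26\right) \left(-102\right) = \left(-2 + 48 \frac{1}{-1 + 480 + 12480} \cdot 1 \cdot 26\right) \left(-102\right) = \left(-2 + 48 \cdot \frac{1}{12959} \cdot 1 \cdot 26\right) \left(-102\right) = \left(-2 + \frac{1248}{12959}\right) \left(-102\right) = \left(- \frac{24670}{12959}\right) \left(-102\right) = \frac{2516340}{12959}$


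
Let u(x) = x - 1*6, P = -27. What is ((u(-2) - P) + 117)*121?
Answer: 16456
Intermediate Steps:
u(x) = -6 + x (u(x) = x - 6 = -6 + x)
((u(-2) - P) + 117)*121 = (((-6 - 2) - 1*(-27)) + 117)*121 = ((-8 + 27) + 117)*121 = (19 + 117)*121 = 136*121 = 16456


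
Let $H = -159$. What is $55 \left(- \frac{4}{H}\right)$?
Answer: $\frac{220}{159} \approx 1.3836$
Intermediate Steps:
$55 \left(- \frac{4}{H}\right) = 55 \left(- \frac{4}{-159}\right) = 55 \left(\left(-4\right) \left(- \frac{1}{159}\right)\right) = 55 \cdot \frac{4}{159} = \frac{220}{159}$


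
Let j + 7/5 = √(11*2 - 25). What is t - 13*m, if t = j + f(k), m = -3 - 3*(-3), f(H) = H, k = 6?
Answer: -367/5 + I*√3 ≈ -73.4 + 1.732*I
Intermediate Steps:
j = -7/5 + I*√3 (j = -7/5 + √(11*2 - 25) = -7/5 + √(22 - 25) = -7/5 + √(-3) = -7/5 + I*√3 ≈ -1.4 + 1.732*I)
m = 6 (m = -3 + 9 = 6)
t = 23/5 + I*√3 (t = (-7/5 + I*√3) + 6 = 23/5 + I*√3 ≈ 4.6 + 1.732*I)
t - 13*m = (23/5 + I*√3) - 13*6 = (23/5 + I*√3) - 78 = -367/5 + I*√3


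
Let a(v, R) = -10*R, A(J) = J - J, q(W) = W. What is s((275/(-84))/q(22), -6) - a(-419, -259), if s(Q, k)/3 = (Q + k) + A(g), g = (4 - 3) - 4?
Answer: -146073/56 ≈ -2608.4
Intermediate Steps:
g = -3 (g = 1 - 4 = -3)
A(J) = 0
s(Q, k) = 3*Q + 3*k (s(Q, k) = 3*((Q + k) + 0) = 3*(Q + k) = 3*Q + 3*k)
s((275/(-84))/q(22), -6) - a(-419, -259) = (3*((275/(-84))/22) + 3*(-6)) - (-10)*(-259) = (3*((275*(-1/84))*(1/22)) - 18) - 1*2590 = (3*(-275/84*1/22) - 18) - 2590 = (3*(-25/168) - 18) - 2590 = (-25/56 - 18) - 2590 = -1033/56 - 2590 = -146073/56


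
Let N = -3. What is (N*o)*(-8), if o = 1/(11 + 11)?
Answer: 12/11 ≈ 1.0909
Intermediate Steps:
o = 1/22 ≈ 0.045455
(N*o)*(-8) = -3*1/22*(-8) = -3/22*(-8) = 12/11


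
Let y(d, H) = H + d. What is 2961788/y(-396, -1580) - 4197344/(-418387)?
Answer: -307719911053/206683178 ≈ -1488.8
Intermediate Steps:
2961788/y(-396, -1580) - 4197344/(-418387) = 2961788/(-1580 - 396) - 4197344/(-418387) = 2961788/(-1976) - 4197344*(-1/418387) = 2961788*(-1/1976) + 4197344/418387 = -740447/494 + 4197344/418387 = -307719911053/206683178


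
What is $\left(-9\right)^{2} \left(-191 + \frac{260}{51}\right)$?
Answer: $- \frac{255987}{17} \approx -15058.0$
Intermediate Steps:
$\left(-9\right)^{2} \left(-191 + \frac{260}{51}\right) = 81 \left(-191 + 260 \cdot \frac{1}{51}\right) = 81 \left(-191 + \frac{260}{51}\right) = 81 \left(- \frac{9481}{51}\right) = - \frac{255987}{17}$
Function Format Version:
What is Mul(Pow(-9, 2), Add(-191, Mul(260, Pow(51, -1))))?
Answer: Rational(-255987, 17) ≈ -15058.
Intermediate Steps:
Mul(Pow(-9, 2), Add(-191, Mul(260, Pow(51, -1)))) = Mul(81, Add(-191, Mul(260, Rational(1, 51)))) = Mul(81, Add(-191, Rational(260, 51))) = Mul(81, Rational(-9481, 51)) = Rational(-255987, 17)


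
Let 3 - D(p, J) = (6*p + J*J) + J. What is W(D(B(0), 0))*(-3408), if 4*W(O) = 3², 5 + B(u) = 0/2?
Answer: -7668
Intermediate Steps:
B(u) = -5 (B(u) = -5 + 0/2 = -5 + 0*(½) = -5 + 0 = -5)
D(p, J) = 3 - J - J² - 6*p (D(p, J) = 3 - ((6*p + J*J) + J) = 3 - ((6*p + J²) + J) = 3 - ((J² + 6*p) + J) = 3 - (J + J² + 6*p) = 3 + (-J - J² - 6*p) = 3 - J - J² - 6*p)
W(O) = 9/4 (W(O) = (¼)*3² = (¼)*9 = 9/4)
W(D(B(0), 0))*(-3408) = (9/4)*(-3408) = -7668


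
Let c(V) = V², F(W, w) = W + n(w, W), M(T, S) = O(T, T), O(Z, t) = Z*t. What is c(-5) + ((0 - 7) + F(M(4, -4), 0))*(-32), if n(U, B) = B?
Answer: -775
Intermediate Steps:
M(T, S) = T² (M(T, S) = T*T = T²)
F(W, w) = 2*W (F(W, w) = W + W = 2*W)
c(-5) + ((0 - 7) + F(M(4, -4), 0))*(-32) = (-5)² + ((0 - 7) + 2*4²)*(-32) = 25 + (-7 + 2*16)*(-32) = 25 + (-7 + 32)*(-32) = 25 + 25*(-32) = 25 - 800 = -775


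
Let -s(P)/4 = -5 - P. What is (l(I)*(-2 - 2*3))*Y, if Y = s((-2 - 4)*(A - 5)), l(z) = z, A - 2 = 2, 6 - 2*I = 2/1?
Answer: -704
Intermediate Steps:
I = 2 (I = 3 - 1/1 = 3 - 1 = 2)
A = 4 (A = 2 + 2 = 4)
s(P) = 20 + 4*P (s(P) = -4*(-5 - P) = 20 + 4*P)
Y = 44 (Y = 20 + 4*((-2 - 4)*(4 - 5)) = 20 + 4*(-6*(-1)) = 20 + 4*6 = 20 + 24 = 44)
(l(I)*(-2 - 2*3))*Y = (2*(-2 - 2*3))*44 = (2*(-2 - 6))*44 = (2*(-8))*44 = -16*44 = -704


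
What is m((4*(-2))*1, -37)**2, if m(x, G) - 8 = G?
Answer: 841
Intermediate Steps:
m(x, G) = 8 + G
m((4*(-2))*1, -37)**2 = (8 - 37)**2 = (-29)**2 = 841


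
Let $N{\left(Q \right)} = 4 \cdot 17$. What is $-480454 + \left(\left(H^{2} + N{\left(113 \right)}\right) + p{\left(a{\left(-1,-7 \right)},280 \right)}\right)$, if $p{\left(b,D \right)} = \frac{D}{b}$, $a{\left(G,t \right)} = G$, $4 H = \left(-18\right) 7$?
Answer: $- \frac{1918695}{4} \approx -4.7967 \cdot 10^{5}$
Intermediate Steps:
$H = - \frac{63}{2}$ ($H = \frac{\left(-18\right) 7}{4} = \frac{1}{4} \left(-126\right) = - \frac{63}{2} \approx -31.5$)
$N{\left(Q \right)} = 68$
$-480454 + \left(\left(H^{2} + N{\left(113 \right)}\right) + p{\left(a{\left(-1,-7 \right)},280 \right)}\right) = -480454 + \left(\left(\left(- \frac{63}{2}\right)^{2} + 68\right) + \frac{280}{-1}\right) = -480454 + \left(\left(\frac{3969}{4} + 68\right) + 280 \left(-1\right)\right) = -480454 + \left(\frac{4241}{4} - 280\right) = -480454 + \frac{3121}{4} = - \frac{1918695}{4}$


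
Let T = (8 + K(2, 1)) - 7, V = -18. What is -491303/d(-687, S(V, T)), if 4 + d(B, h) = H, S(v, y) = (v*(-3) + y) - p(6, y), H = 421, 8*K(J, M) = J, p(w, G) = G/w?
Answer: -491303/417 ≈ -1178.2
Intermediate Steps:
K(J, M) = J/8
T = 5/4 (T = (8 + (⅛)*2) - 7 = (8 + ¼) - 7 = 33/4 - 7 = 5/4 ≈ 1.2500)
S(v, y) = -3*v + 5*y/6 (S(v, y) = (v*(-3) + y) - y/6 = (-3*v + y) - y/6 = (y - 3*v) - y/6 = -3*v + 5*y/6)
d(B, h) = 417 (d(B, h) = -4 + 421 = 417)
-491303/d(-687, S(V, T)) = -491303/417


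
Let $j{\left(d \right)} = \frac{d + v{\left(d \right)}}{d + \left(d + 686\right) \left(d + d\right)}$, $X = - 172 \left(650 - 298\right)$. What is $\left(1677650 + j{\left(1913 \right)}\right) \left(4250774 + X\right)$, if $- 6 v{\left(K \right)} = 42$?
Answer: $\frac{69915587369154054880}{9945687} \approx 7.0297 \cdot 10^{12}$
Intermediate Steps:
$v{\left(K \right)} = -7$ ($v{\left(K \right)} = \left(- \frac{1}{6}\right) 42 = -7$)
$X = -60544$ ($X = \left(-172\right) 352 = -60544$)
$j{\left(d \right)} = \frac{-7 + d}{d + 2 d \left(686 + d\right)}$ ($j{\left(d \right)} = \frac{d - 7}{d + \left(d + 686\right) \left(d + d\right)} = \frac{-7 + d}{d + \left(686 + d\right) 2 d} = \frac{-7 + d}{d + 2 d \left(686 + d\right)}$)
$\left(1677650 + j{\left(1913 \right)}\right) \left(4250774 + X\right) = \left(1677650 + \frac{-7 + 1913}{1913 \left(1373 + 2 \cdot 1913\right)}\right) \left(4250774 - 60544\right) = \left(1677650 + \frac{1}{1913} \frac{1}{1373 + 3826} \cdot 1906\right) 4190230 = \left(1677650 + \frac{1}{1913} \cdot \frac{1}{5199} \cdot 1906\right) 4190230 = \left(1677650 + \frac{1906}{9945687}\right) 4190230 = \frac{16685381797456}{9945687} \cdot 4190230 = \frac{69915587369154054880}{9945687}$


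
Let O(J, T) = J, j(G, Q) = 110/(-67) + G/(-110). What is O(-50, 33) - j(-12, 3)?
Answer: -178602/3685 ≈ -48.467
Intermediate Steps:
j(G, Q) = -110/67 - G/110 (j(G, Q) = 110*(-1/67) + G*(-1/110) = -110/67 - G/110)
O(-50, 33) - j(-12, 3) = -50 - (-110/67 - 1/110*(-12)) = -50 - (-110/67 + 6/55) = -50 - 1*(-5648/3685) = -50 + 5648/3685 = -178602/3685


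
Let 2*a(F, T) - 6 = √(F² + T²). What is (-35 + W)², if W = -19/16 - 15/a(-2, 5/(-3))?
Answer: 31880660409/17707264 - 8018865*√61/276676 ≈ 1574.1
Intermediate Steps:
a(F, T) = 3 + √(F² + T²)/2
W = -19/16 - 15/(3 + √61/6) (W = -19/16 - 15/(3 + √((-2)² + (5/(-3))²)/2) = -19*1/16 - 15/(3 + √(4 + (5*(-⅓))²)/2) = -19/16 - 15/(3 + √(4 + (-5/3)²)/2) = -19/16 - 15/(3 + √(4 + 25/9)/2) = -19/16 - 15/(3 + √(61/9)/2) = -19/16 - 15/(3 + (√61/3)/2) = -19/16 - 15/(3 + √61/6) ≈ -4.6745)
(-35 + W)² = (-35 + (-30917/4208 + 90*√61/263))² = (-178197/4208 + 90*√61/263)²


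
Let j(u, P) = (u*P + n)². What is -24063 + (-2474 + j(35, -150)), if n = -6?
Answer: 27598999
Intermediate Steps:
j(u, P) = (-6 + P*u)² (j(u, P) = (u*P - 6)² = (P*u - 6)² = (-6 + P*u)²)
-24063 + (-2474 + j(35, -150)) = -24063 + (-2474 + (-6 - 150*35)²) = -24063 + (-2474 + (-6 - 5250)²) = -24063 + (-2474 + (-5256)²) = -24063 + (-2474 + 27625536) = -24063 + 27623062 = 27598999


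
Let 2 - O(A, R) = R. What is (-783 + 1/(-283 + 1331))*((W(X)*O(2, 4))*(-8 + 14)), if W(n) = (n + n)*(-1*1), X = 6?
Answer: -14770494/131 ≈ -1.1275e+5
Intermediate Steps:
O(A, R) = 2 - R
W(n) = -2*n (W(n) = (2*n)*(-1) = -2*n)
(-783 + 1/(-283 + 1331))*((W(X)*O(2, 4))*(-8 + 14)) = (-783 + 1/(-283 + 1331))*(((-2*6)*(2 - 1*4))*(-8 + 14)) = (-783 + 1/1048)*(-12*(2 - 4)*6) = (-783 + 1/1048)*(-12*(-2)*6) = -2461749*6/131 = -820583/1048*144 = -14770494/131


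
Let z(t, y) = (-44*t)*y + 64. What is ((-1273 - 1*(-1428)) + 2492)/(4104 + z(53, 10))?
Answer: -2647/19152 ≈ -0.13821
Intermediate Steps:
z(t, y) = 64 - 44*t*y (z(t, y) = -44*t*y + 64 = 64 - 44*t*y)
((-1273 - 1*(-1428)) + 2492)/(4104 + z(53, 10)) = ((-1273 - 1*(-1428)) + 2492)/(4104 + (64 - 44*53*10)) = ((-1273 + 1428) + 2492)/(4104 + (64 - 23320)) = (155 + 2492)/(4104 - 23256) = 2647/(-19152) = 2647*(-1/19152) = -2647/19152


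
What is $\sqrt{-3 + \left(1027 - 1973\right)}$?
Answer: $i \sqrt{949} \approx 30.806 i$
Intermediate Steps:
$\sqrt{-3 + \left(1027 - 1973\right)} = \sqrt{-3 - 946} = \sqrt{-949} = i \sqrt{949}$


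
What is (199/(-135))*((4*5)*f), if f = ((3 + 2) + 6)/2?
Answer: -4378/27 ≈ -162.15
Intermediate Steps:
f = 11/2 (f = (5 + 6)*(½) = 11*(½) = 11/2 ≈ 5.5000)
(199/(-135))*((4*5)*f) = (199/(-135))*((4*5)*(11/2)) = (199*(-1/135))*(20*(11/2)) = -199/135*110 = -4378/27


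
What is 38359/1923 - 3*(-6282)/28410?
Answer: 187670008/9105405 ≈ 20.611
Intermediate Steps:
38359/1923 - 3*(-6282)/28410 = 38359*(1/1923) + 18846*(1/28410) = 38359/1923 + 3141/4735 = 187670008/9105405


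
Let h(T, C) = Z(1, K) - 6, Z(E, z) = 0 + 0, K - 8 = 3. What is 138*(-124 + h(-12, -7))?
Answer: -17940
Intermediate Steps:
K = 11 (K = 8 + 3 = 11)
Z(E, z) = 0
h(T, C) = -6 (h(T, C) = 0 - 6 = -6)
138*(-124 + h(-12, -7)) = 138*(-124 - 6) = 138*(-130) = -17940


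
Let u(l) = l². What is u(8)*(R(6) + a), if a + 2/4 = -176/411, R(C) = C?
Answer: 133408/411 ≈ 324.59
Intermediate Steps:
a = -763/822 (a = -½ - 176/411 = -763/822 ≈ -0.92822)
u(8)*(R(6) + a) = 8²*(6 - 763/822) = 64*(4169/822) = 133408/411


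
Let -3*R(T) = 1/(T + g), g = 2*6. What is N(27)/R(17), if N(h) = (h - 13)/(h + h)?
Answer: -203/9 ≈ -22.556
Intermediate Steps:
N(h) = (-13 + h)/(2*h) (N(h) = (-13 + h)/((2*h)) = (-13 + h)*(1/(2*h)) = (-13 + h)/(2*h))
g = 12
R(T) = -1/(3*(12 + T)) (R(T) = -1/(3*(T + 12)) = -1/(3*(12 + T)))
N(27)/R(17) = ((½)*(-13 + 27)/27)/((-1/(36 + 3*17))) = ((½)*(1/27)*14)/((-1/(36 + 51))) = 7/(27*((-1/87))) = 7/(27*((-1*1/87))) = 7/(27*(-1/87)) = (7/27)*(-87) = -203/9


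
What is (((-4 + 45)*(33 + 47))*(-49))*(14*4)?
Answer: -9000320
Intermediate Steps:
(((-4 + 45)*(33 + 47))*(-49))*(14*4) = ((41*80)*(-49))*56 = (3280*(-49))*56 = -160720*56 = -9000320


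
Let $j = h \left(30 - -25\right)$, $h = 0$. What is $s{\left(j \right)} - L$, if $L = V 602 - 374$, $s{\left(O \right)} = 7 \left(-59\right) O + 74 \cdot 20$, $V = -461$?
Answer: $279376$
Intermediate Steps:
$j = 0$ ($j = 0 \left(30 - -25\right) = 0 \left(30 + 25\right) = 0 \cdot 55 = 0$)
$s{\left(O \right)} = 1480 - 413 O$ ($s{\left(O \right)} = - 413 O + 1480 = 1480 - 413 O$)
$L = -277896$ ($L = \left(-461\right) 602 - 374 = -277522 - 374 = -277896$)
$s{\left(j \right)} - L = \left(1480 - 0\right) - -277896 = \left(1480 + 0\right) + 277896 = 1480 + 277896 = 279376$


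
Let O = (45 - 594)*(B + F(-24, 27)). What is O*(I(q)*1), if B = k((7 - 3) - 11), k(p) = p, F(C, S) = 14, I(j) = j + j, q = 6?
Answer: -46116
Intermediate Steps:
I(j) = 2*j
B = -7 (B = (7 - 3) - 11 = 4 - 11 = -7)
O = -3843 (O = (45 - 594)*(-7 + 14) = -549*7 = -3843)
O*(I(q)*1) = -3843*2*6 = -46116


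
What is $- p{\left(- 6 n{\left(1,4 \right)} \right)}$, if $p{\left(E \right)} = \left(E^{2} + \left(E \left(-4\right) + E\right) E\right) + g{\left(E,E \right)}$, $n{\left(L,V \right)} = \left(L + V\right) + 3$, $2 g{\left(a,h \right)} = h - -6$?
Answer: $4629$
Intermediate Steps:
$g{\left(a,h \right)} = 3 + \frac{h}{2}$ ($g{\left(a,h \right)} = \frac{h - -6}{2} = \frac{h + 6}{2} = \frac{6 + h}{2} = 3 + \frac{h}{2}$)
$n{\left(L,V \right)} = 3 + L + V$
$p{\left(E \right)} = 3 + \frac{E}{2} - 2 E^{2}$ ($p{\left(E \right)} = \left(E^{2} + \left(E \left(-4\right) + E\right) E\right) + \left(3 + \frac{E}{2}\right) = \left(E^{2} + \left(- 4 E + E\right) E\right) + \left(3 + \frac{E}{2}\right) = \left(E^{2} + - 3 E E\right) + \left(3 + \frac{E}{2}\right) = \left(E^{2} - 3 E^{2}\right) + \left(3 + \frac{E}{2}\right) = - 2 E^{2} + \left(3 + \frac{E}{2}\right) = 3 + \frac{E}{2} - 2 E^{2}$)
$- p{\left(- 6 n{\left(1,4 \right)} \right)} = - (3 + \frac{\left(-6\right) \left(3 + 1 + 4\right)}{2} - 2 \left(- 6 \left(3 + 1 + 4\right)\right)^{2}) = - (3 + \frac{\left(-6\right) 8}{2} - 2 \left(\left(-6\right) 8\right)^{2}) = - (3 + \frac{1}{2} \left(-48\right) - 2 \left(-48\right)^{2}) = - (3 - 24 - 4608) = \left(-1\right) \left(-4629\right) = 4629$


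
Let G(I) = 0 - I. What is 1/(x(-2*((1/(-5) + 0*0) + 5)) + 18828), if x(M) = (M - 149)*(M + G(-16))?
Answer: 25/445324 ≈ 5.6139e-5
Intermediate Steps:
G(I) = -I
x(M) = (-149 + M)*(16 + M) (x(M) = (M - 149)*(M - 1*(-16)) = (-149 + M)*(M + 16) = (-149 + M)*(16 + M))
1/(x(-2*((1/(-5) + 0*0) + 5)) + 18828) = 1/((-2384 + (-2*((1/(-5) + 0*0) + 5))² - (-266)*((1/(-5) + 0*0) + 5)) + 18828) = 1/((-2384 + (-2*((-⅕ + 0) + 5))² - (-266)*((-⅕ + 0) + 5)) + 18828) = 1/((-2384 + (-2*(-⅕ + 5))² - (-266)*(-⅕ + 5)) + 18828) = 1/((-2384 + (-2*24/5)² - (-266)*24/5) + 18828) = 1/((-2384 + (-48/5)² - 133*(-48/5)) + 18828) = 1/((-2384 + 2304/25 + 6384/5) + 18828) = 1/(-25376/25 + 18828) = 1/(445324/25) = 25/445324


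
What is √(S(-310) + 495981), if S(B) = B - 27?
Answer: 2*√123911 ≈ 704.02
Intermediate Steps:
S(B) = -27 + B
√(S(-310) + 495981) = √((-27 - 310) + 495981) = √(-337 + 495981) = √495644 = 2*√123911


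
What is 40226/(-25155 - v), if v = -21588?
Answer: -40226/3567 ≈ -11.277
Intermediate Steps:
40226/(-25155 - v) = 40226/(-25155 - 1*(-21588)) = 40226/(-25155 + 21588) = 40226/(-3567) = 40226*(-1/3567) = -40226/3567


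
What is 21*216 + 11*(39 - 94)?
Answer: 3931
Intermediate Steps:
21*216 + 11*(39 - 94) = 4536 + 11*(-55) = 4536 - 605 = 3931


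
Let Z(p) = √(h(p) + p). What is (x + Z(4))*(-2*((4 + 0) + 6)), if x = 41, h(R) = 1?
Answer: -820 - 20*√5 ≈ -864.72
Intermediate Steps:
Z(p) = √(1 + p)
(x + Z(4))*(-2*((4 + 0) + 6)) = (41 + √(1 + 4))*(-2*((4 + 0) + 6)) = (41 + √5)*(-2*(4 + 6)) = (41 + √5)*(-2*10) = (41 + √5)*(-20) = -820 - 20*√5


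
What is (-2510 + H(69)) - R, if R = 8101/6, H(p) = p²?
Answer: 5405/6 ≈ 900.83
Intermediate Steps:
R = 8101/6 (R = (⅙)*8101 = 8101/6 ≈ 1350.2)
(-2510 + H(69)) - R = (-2510 + 69²) - 1*8101/6 = (-2510 + 4761) - 8101/6 = 2251 - 8101/6 = 5405/6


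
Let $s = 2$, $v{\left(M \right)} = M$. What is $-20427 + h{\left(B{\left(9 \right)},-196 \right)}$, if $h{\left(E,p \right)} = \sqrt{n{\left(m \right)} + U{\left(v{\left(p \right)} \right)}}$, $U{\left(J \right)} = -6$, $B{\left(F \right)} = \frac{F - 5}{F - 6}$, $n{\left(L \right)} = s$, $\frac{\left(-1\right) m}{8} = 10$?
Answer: $-20427 + 2 i \approx -20427.0 + 2.0 i$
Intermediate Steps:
$m = -80$ ($m = \left(-8\right) 10 = -80$)
$n{\left(L \right)} = 2$
$B{\left(F \right)} = \frac{-5 + F}{-6 + F}$
$h{\left(E,p \right)} = 2 i$ ($h{\left(E,p \right)} = \sqrt{2 - 6} = \sqrt{-4} = 2 i$)
$-20427 + h{\left(B{\left(9 \right)},-196 \right)} = -20427 + 2 i$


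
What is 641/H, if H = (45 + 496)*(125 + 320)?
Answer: 641/240745 ≈ 0.0026626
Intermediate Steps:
H = 240745 (H = 541*445 = 240745)
641/H = 641/240745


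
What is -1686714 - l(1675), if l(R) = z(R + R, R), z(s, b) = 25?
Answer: -1686739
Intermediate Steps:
l(R) = 25
-1686714 - l(1675) = -1686714 - 1*25 = -1686714 - 25 = -1686739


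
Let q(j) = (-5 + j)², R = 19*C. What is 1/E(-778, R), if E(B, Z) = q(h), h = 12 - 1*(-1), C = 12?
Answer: 1/64 ≈ 0.015625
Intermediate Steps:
h = 13 (h = 12 + 1 = 13)
R = 228 (R = 19*12 = 228)
E(B, Z) = 64 (E(B, Z) = (-5 + 13)² = 8² = 64)
1/E(-778, R) = 1/64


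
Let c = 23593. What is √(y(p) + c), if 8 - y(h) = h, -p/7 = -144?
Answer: √22593 ≈ 150.31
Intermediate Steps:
p = 1008 (p = -7*(-144) = 1008)
y(h) = 8 - h
√(y(p) + c) = √((8 - 1*1008) + 23593) = √((8 - 1008) + 23593) = √(-1000 + 23593) = √22593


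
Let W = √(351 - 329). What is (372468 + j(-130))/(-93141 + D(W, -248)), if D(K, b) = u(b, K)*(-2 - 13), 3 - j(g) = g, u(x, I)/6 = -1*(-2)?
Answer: -372601/93321 ≈ -3.9927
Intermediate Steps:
u(x, I) = 12 (u(x, I) = 6*(-1*(-2)) = 6*2 = 12)
W = √22 ≈ 4.6904
j(g) = 3 - g
D(K, b) = -180 (D(K, b) = 12*(-2 - 13) = 12*(-15) = -180)
(372468 + j(-130))/(-93141 + D(W, -248)) = (372468 + (3 - 1*(-130)))/(-93141 - 180) = (372468 + (3 + 130))/(-93321) = (372468 + 133)*(-1/93321) = 372601*(-1/93321) = -372601/93321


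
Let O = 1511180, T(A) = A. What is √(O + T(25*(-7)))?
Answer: √1511005 ≈ 1229.2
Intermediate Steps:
√(O + T(25*(-7))) = √(1511180 + 25*(-7)) = √(1511180 - 175) = √1511005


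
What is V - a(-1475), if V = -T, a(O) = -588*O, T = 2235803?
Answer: -3103103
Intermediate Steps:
V = -2235803 (V = -1*2235803 = -2235803)
V - a(-1475) = -2235803 - (-588)*(-1475) = -2235803 - 1*867300 = -2235803 - 867300 = -3103103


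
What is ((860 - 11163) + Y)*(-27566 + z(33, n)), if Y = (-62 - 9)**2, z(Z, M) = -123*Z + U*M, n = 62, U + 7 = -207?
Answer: 236226966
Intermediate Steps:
U = -214 (U = -7 - 207 = -214)
z(Z, M) = -214*M - 123*Z (z(Z, M) = -123*Z - 214*M = -214*M - 123*Z)
Y = 5041 (Y = (-71)**2 = 5041)
((860 - 11163) + Y)*(-27566 + z(33, n)) = ((860 - 11163) + 5041)*(-27566 + (-214*62 - 123*33)) = (-10303 + 5041)*(-27566 + (-13268 - 4059)) = -5262*(-27566 - 17327) = -5262*(-44893) = 236226966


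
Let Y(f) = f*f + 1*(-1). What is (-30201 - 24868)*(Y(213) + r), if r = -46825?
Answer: 80235533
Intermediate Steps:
Y(f) = -1 + f² (Y(f) = f² - 1 = -1 + f²)
(-30201 - 24868)*(Y(213) + r) = (-30201 - 24868)*((-1 + 213²) - 46825) = -55069*((-1 + 45369) - 46825) = -55069*(45368 - 46825) = -55069*(-1457) = 80235533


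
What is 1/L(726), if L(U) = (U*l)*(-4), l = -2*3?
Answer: 1/17424 ≈ 5.7392e-5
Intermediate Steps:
l = -6
L(U) = 24*U (L(U) = (U*(-6))*(-4) = -6*U*(-4) = 24*U)
1/L(726) = 1/(24*726) = 1/17424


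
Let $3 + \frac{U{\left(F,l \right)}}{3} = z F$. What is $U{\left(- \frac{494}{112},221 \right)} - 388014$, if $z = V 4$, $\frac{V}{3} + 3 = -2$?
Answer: $- \frac{5421207}{14} \approx -3.8723 \cdot 10^{5}$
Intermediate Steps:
$V = -15$ ($V = -9 + 3 \left(-2\right) = -9 - 6 = -15$)
$z = -60$ ($z = \left(-15\right) 4 = -60$)
$U{\left(F,l \right)} = -9 - 180 F$ ($U{\left(F,l \right)} = -9 + 3 \left(- 60 F\right) = -9 - 180 F$)
$U{\left(- \frac{494}{112},221 \right)} - 388014 = \left(-9 - 180 \left(- \frac{494}{112}\right)\right) - 388014 = \left(-9 - 180 \left(\left(-494\right) \frac{1}{112}\right)\right) - 388014 = \left(-9 - - \frac{11115}{14}\right) - 388014 = \left(-9 + \frac{11115}{14}\right) - 388014 = \frac{10989}{14} - 388014 = - \frac{5421207}{14}$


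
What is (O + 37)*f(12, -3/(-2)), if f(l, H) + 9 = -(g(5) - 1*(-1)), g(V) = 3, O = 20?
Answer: -741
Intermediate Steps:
f(l, H) = -13 (f(l, H) = -9 - (3 - 1*(-1)) = -9 - (3 + 1) = -9 - 1*4 = -9 - 4 = -13)
(O + 37)*f(12, -3/(-2)) = (20 + 37)*(-13) = 57*(-13) = -741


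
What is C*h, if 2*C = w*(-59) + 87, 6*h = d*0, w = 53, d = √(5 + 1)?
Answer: 0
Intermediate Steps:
d = √6 ≈ 2.4495
h = 0 (h = (√6*0)/6 = (⅙)*0 = 0)
C = -1520 (C = (53*(-59) + 87)/2 = (-3127 + 87)/2 = (½)*(-3040) = -1520)
C*h = -1520*0 = 0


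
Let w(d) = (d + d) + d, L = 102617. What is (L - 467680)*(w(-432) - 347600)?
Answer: 127369020448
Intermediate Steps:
w(d) = 3*d (w(d) = 2*d + d = 3*d)
(L - 467680)*(w(-432) - 347600) = (102617 - 467680)*(3*(-432) - 347600) = -365063*(-1296 - 347600) = -365063*(-348896) = 127369020448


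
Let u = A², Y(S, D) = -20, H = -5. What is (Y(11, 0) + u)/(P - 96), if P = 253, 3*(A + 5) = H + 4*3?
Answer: -116/1413 ≈ -0.082095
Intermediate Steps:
A = -8/3 (A = -5 + (-5 + 4*3)/3 = -5 + (-5 + 12)/3 = -5 + (⅓)*7 = -5 + 7/3 = -8/3 ≈ -2.6667)
u = 64/9 (u = (-8/3)² = 64/9 ≈ 7.1111)
(Y(11, 0) + u)/(P - 96) = (-20 + 64/9)/(253 - 96) = -116/9/157 = -116/9*1/157 = -116/1413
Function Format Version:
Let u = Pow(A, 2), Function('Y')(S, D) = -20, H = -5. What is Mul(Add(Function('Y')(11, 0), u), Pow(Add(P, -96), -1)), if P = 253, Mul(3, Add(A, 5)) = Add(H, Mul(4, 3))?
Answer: Rational(-116, 1413) ≈ -0.082095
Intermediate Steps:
A = Rational(-8, 3) (A = Add(-5, Mul(Rational(1, 3), Add(-5, Mul(4, 3)))) = Add(-5, Mul(Rational(1, 3), Add(-5, 12))) = Add(-5, Mul(Rational(1, 3), 7)) = Add(-5, Rational(7, 3)) = Rational(-8, 3) ≈ -2.6667)
u = Rational(64, 9) (u = Pow(Rational(-8, 3), 2) = Rational(64, 9) ≈ 7.1111)
Mul(Add(Function('Y')(11, 0), u), Pow(Add(P, -96), -1)) = Mul(Add(-20, Rational(64, 9)), Pow(Add(253, -96), -1)) = Mul(Rational(-116, 9), Pow(157, -1)) = Mul(Rational(-116, 9), Rational(1, 157)) = Rational(-116, 1413)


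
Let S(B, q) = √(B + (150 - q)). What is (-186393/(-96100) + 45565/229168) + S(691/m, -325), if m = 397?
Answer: 11773526881/5505761200 + √75138602/397 ≈ 23.973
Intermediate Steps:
S(B, q) = √(150 + B - q)
(-186393/(-96100) + 45565/229168) + S(691/m, -325) = (-186393/(-96100) + 45565/229168) + √(150 + 691/397 - 1*(-325)) = (-186393*(-1/96100) + 45565*(1/229168)) + √(150 + 691*(1/397) + 325) = (186393/96100 + 45565/229168) + √(150 + 691/397 + 325) = 11773526881/5505761200 + √(189266/397) = 11773526881/5505761200 + √75138602/397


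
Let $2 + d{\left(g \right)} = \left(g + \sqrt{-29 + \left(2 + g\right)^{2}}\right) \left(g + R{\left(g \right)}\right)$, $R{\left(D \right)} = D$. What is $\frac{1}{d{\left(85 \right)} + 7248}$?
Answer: $\frac{1356}{15800651} - \frac{85 \sqrt{1885}}{63202604} \approx 2.7429 \cdot 10^{-5}$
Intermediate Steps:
$d{\left(g \right)} = -2 + 2 g \left(g + \sqrt{-29 + \left(2 + g\right)^{2}}\right)$ ($d{\left(g \right)} = -2 + \left(g + \sqrt{-29 + \left(2 + g\right)^{2}}\right) \left(g + g\right) = -2 + \left(g + \sqrt{-29 + \left(2 + g\right)^{2}}\right) 2 g = -2 + 2 g \left(g + \sqrt{-29 + \left(2 + g\right)^{2}}\right)$)
$\frac{1}{d{\left(85 \right)} + 7248} = \frac{1}{\left(-2 + 2 \cdot 85^{2} + 2 \cdot 85 \sqrt{-29 + \left(2 + 85\right)^{2}}\right) + 7248} = \frac{1}{\left(-2 + 2 \cdot 7225 + 2 \cdot 85 \sqrt{-29 + 87^{2}}\right) + 7248} = \frac{1}{\left(-2 + 14450 + 2 \cdot 85 \sqrt{-29 + 7569}\right) + 7248} = \frac{1}{\left(-2 + 14450 + 2 \cdot 85 \sqrt{7540}\right) + 7248} = \frac{1}{\left(-2 + 14450 + 2 \cdot 85 \cdot 2 \sqrt{1885}\right) + 7248} = \frac{1}{\left(-2 + 14450 + 340 \sqrt{1885}\right) + 7248} = \frac{1}{\left(14448 + 340 \sqrt{1885}\right) + 7248} = \frac{1}{21696 + 340 \sqrt{1885}}$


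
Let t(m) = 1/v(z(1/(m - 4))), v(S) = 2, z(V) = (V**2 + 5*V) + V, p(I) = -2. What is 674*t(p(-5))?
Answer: 337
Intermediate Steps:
z(V) = V**2 + 6*V
t(m) = 1/2
674*t(p(-5)) = 674*(1/2) = 337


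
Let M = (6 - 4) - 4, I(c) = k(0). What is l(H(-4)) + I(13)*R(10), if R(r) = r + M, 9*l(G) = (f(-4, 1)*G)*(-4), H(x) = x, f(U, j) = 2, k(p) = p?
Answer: 32/9 ≈ 3.5556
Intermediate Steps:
I(c) = 0
l(G) = -8*G/9 (l(G) = ((2*G)*(-4))/9 = (-8*G)/9 = -8*G/9)
M = -2 (M = 2 - 4 = -2)
R(r) = -2 + r (R(r) = r - 2 = -2 + r)
l(H(-4)) + I(13)*R(10) = -8/9*(-4) + 0*(-2 + 10) = 32/9 + 0*8 = 32/9 + 0 = 32/9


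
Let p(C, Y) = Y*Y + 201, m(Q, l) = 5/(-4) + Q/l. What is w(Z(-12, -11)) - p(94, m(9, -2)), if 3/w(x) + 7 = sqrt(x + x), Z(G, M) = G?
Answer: -273721/1168 - 6*I*sqrt(6)/73 ≈ -234.35 - 0.20133*I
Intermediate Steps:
m(Q, l) = -5/4 + Q/l (m(Q, l) = 5*(-1/4) + Q/l = -5/4 + Q/l)
w(x) = 3/(-7 + sqrt(2)*sqrt(x)) (w(x) = 3/(-7 + sqrt(x + x)) = 3/(-7 + sqrt(2*x)) = 3/(-7 + sqrt(2)*sqrt(x)))
p(C, Y) = 201 + Y**2 (p(C, Y) = Y**2 + 201 = 201 + Y**2)
w(Z(-12, -11)) - p(94, m(9, -2)) = 3/(-7 + sqrt(2)*sqrt(-12)) - (201 + (-5/4 + 9/(-2))**2) = 3/(-7 + sqrt(2)*(2*I*sqrt(3))) - (201 + (-5/4 + 9*(-1/2))**2) = 3/(-7 + 2*I*sqrt(6)) - (201 + (-5/4 - 9/2)**2) = 3/(-7 + 2*I*sqrt(6)) - (201 + (-23/4)**2) = 3/(-7 + 2*I*sqrt(6)) - (201 + 529/16) = 3/(-7 + 2*I*sqrt(6)) - 1*3745/16 = 3/(-7 + 2*I*sqrt(6)) - 3745/16 = -3745/16 + 3/(-7 + 2*I*sqrt(6))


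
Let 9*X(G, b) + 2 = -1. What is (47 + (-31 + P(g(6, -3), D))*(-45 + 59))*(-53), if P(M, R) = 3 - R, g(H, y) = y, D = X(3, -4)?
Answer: 54113/3 ≈ 18038.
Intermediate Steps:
X(G, b) = -⅓ (X(G, b) = -2/9 + (⅑)*(-1) = -2/9 - ⅑ = -⅓)
D = -⅓ ≈ -0.33333
(47 + (-31 + P(g(6, -3), D))*(-45 + 59))*(-53) = (47 + (-31 + (3 - 1*(-⅓)))*(-45 + 59))*(-53) = (47 + (-31 + (3 + ⅓))*14)*(-53) = (47 + (-31 + 10/3)*14)*(-53) = (47 - 83/3*14)*(-53) = (47 - 1162/3)*(-53) = -1021/3*(-53) = 54113/3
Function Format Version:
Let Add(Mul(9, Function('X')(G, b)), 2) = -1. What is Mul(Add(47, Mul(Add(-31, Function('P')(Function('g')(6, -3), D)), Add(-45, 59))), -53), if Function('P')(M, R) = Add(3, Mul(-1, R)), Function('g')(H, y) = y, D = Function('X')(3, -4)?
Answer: Rational(54113, 3) ≈ 18038.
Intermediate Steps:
Function('X')(G, b) = Rational(-1, 3) (Function('X')(G, b) = Add(Rational(-2, 9), Mul(Rational(1, 9), -1)) = Add(Rational(-2, 9), Rational(-1, 9)) = Rational(-1, 3))
D = Rational(-1, 3) ≈ -0.33333
Mul(Add(47, Mul(Add(-31, Function('P')(Function('g')(6, -3), D)), Add(-45, 59))), -53) = Mul(Add(47, Mul(Add(-31, Add(3, Mul(-1, Rational(-1, 3)))), Add(-45, 59))), -53) = Mul(Add(47, Mul(Add(-31, Add(3, Rational(1, 3))), 14)), -53) = Mul(Add(47, Mul(Add(-31, Rational(10, 3)), 14)), -53) = Mul(Add(47, Mul(Rational(-83, 3), 14)), -53) = Mul(Add(47, Rational(-1162, 3)), -53) = Mul(Rational(-1021, 3), -53) = Rational(54113, 3)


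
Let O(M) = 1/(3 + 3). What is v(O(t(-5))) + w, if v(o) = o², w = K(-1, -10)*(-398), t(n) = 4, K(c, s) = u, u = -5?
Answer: 71641/36 ≈ 1990.0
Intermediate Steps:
K(c, s) = -5
w = 1990 (w = -5*(-398) = 1990)
O(M) = ⅙ (O(M) = 1/6 = ⅙)
v(O(t(-5))) + w = (⅙)² + 1990 = 1/36 + 1990 = 71641/36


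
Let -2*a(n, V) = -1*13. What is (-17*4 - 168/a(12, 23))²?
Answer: 1488400/169 ≈ 8807.1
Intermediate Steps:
a(n, V) = 13/2 (a(n, V) = -(-1)*13/2 = -½*(-13) = 13/2)
(-17*4 - 168/a(12, 23))² = (-17*4 - 168/13/2)² = (-68 - 168*2/13)² = (-68 - 336/13)² = (-1220/13)² = 1488400/169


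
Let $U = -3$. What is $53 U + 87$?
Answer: $-72$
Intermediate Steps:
$53 U + 87 = 53 \left(-3\right) + 87 = -159 + 87 = -72$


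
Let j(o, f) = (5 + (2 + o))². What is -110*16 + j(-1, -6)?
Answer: -1724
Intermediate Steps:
j(o, f) = (7 + o)²
-110*16 + j(-1, -6) = -110*16 + (7 - 1)² = -1760 + 6² = -1760 + 36 = -1724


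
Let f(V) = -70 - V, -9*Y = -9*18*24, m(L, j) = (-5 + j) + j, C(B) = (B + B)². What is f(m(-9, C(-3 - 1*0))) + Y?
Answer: 295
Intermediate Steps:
C(B) = 4*B² (C(B) = (2*B)² = 4*B²)
m(L, j) = -5 + 2*j
Y = 432 (Y = -(-9*18)*24/9 = -(-18)*24 = -⅑*(-3888) = 432)
f(m(-9, C(-3 - 1*0))) + Y = (-70 - (-5 + 2*(4*(-3 - 1*0)²))) + 432 = (-70 - (-5 + 2*(4*(-3 + 0)²))) + 432 = (-70 - (-5 + 2*(4*(-3)²))) + 432 = (-70 - (-5 + 2*(4*9))) + 432 = (-70 - (-5 + 2*36)) + 432 = (-70 - (-5 + 72)) + 432 = (-70 - 1*67) + 432 = (-70 - 67) + 432 = -137 + 432 = 295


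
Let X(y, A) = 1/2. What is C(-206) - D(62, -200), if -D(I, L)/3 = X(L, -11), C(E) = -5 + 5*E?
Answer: -2067/2 ≈ -1033.5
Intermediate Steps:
X(y, A) = ½
D(I, L) = -3/2 (D(I, L) = -3*½ = -3/2)
C(-206) - D(62, -200) = (-5 + 5*(-206)) - 1*(-3/2) = (-5 - 1030) + 3/2 = -1035 + 3/2 = -2067/2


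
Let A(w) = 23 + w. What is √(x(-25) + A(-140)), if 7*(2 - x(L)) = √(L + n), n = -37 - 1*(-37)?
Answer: √(-5635 - 35*I)/7 ≈ 0.033304 - 10.724*I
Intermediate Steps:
n = 0 (n = -37 + 37 = 0)
x(L) = 2 - √L/7 (x(L) = 2 - √(L + 0)/7 = 2 - √L/7)
√(x(-25) + A(-140)) = √((2 - 5*I/7) + (23 - 140)) = √((2 - 5*I/7) - 117) = √(-115 - 5*I/7)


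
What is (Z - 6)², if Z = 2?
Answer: 16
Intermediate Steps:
(Z - 6)² = (2 - 6)² = (-4)² = 16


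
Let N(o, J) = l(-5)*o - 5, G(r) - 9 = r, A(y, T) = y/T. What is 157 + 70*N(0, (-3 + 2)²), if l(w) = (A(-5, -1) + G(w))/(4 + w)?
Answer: -193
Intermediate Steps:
G(r) = 9 + r
l(w) = (14 + w)/(4 + w) (l(w) = (-5/(-1) + (9 + w))/(4 + w) = (-5*(-1) + (9 + w))/(4 + w) = (5 + (9 + w))/(4 + w) = (14 + w)/(4 + w))
N(o, J) = -5 - 9*o (N(o, J) = ((14 - 5)/(4 - 5))*o - 5 = (9/(-1))*o - 5 = (-1*9)*o - 5 = -9*o - 5 = -5 - 9*o)
157 + 70*N(0, (-3 + 2)²) = 157 + 70*(-5 - 9*0) = 157 + 70*(-5 + 0) = 157 + 70*(-5) = 157 - 350 = -193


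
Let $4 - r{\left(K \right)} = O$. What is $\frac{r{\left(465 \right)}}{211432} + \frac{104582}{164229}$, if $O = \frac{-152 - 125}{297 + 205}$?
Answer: $\frac{853891533701}{1340852268912} \approx 0.63683$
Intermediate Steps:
$O = - \frac{277}{502} \approx -0.55179$
$r{\left(K \right)} = \frac{2285}{502}$ ($r{\left(K \right)} = 4 - - \frac{277}{502} = 4 + \frac{277}{502} = \frac{2285}{502}$)
$\frac{r{\left(465 \right)}}{211432} + \frac{104582}{164229} = \frac{2285}{502 \cdot 211432} + \frac{104582}{164229} = \frac{2285}{502} \cdot \frac{1}{211432} + 104582 \cdot \frac{1}{164229} = \frac{2285}{106138864} + \frac{104582}{164229} = \frac{853891533701}{1340852268912}$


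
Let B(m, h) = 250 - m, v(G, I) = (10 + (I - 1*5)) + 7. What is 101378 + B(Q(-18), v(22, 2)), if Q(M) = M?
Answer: 101646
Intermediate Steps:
v(G, I) = 12 + I (v(G, I) = (10 + (I - 5)) + 7 = (10 + (-5 + I)) + 7 = (5 + I) + 7 = 12 + I)
101378 + B(Q(-18), v(22, 2)) = 101378 + (250 - 1*(-18)) = 101378 + (250 + 18) = 101378 + 268 = 101646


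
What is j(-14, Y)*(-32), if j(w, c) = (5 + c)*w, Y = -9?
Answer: -1792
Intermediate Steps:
j(w, c) = w*(5 + c)
j(-14, Y)*(-32) = -14*(5 - 9)*(-32) = -14*(-4)*(-32) = 56*(-32) = -1792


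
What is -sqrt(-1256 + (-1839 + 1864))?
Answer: -I*sqrt(1231) ≈ -35.086*I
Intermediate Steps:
-sqrt(-1256 + (-1839 + 1864)) = -sqrt(-1256 + 25) = -sqrt(-1231) = -I*sqrt(1231)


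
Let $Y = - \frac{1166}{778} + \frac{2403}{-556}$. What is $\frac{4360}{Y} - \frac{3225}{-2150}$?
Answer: $- \frac{376443947}{503566} \approx -747.56$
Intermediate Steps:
$Y = - \frac{1258915}{216284}$ ($Y = \left(-1166\right) \frac{1}{778} + 2403 \left(- \frac{1}{556}\right) = - \frac{583}{389} - \frac{2403}{556} = - \frac{1258915}{216284} \approx -5.8207$)
$\frac{4360}{Y} - \frac{3225}{-2150} = \frac{4360}{- \frac{1258915}{216284}} - \frac{3225}{-2150} = 4360 \left(- \frac{216284}{1258915}\right) - - \frac{3}{2} = - \frac{188599648}{251783} + \frac{3}{2} = - \frac{376443947}{503566}$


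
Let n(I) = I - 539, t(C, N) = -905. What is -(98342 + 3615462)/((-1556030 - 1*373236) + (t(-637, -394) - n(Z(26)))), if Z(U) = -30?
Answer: 1856902/964801 ≈ 1.9246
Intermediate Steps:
n(I) = -539 + I
-(98342 + 3615462)/((-1556030 - 1*373236) + (t(-637, -394) - n(Z(26)))) = -(98342 + 3615462)/((-1556030 - 1*373236) + (-905 - (-539 - 30))) = -3713804/((-1556030 - 373236) + (-905 - 1*(-569))) = -3713804/(-1929266 + (-905 + 569)) = -3713804/(-1929266 - 336) = -3713804/(-1929602) = -3713804*(-1)/1929602 = -1*(-1856902/964801) = 1856902/964801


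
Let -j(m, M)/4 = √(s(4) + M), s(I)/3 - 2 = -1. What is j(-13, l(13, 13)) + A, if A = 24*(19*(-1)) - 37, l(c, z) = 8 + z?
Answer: -493 - 8*√6 ≈ -512.60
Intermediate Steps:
s(I) = 3 (s(I) = 6 + 3*(-1) = 6 - 3 = 3)
A = -493 (A = 24*(-19) - 37 = -456 - 37 = -493)
j(m, M) = -4*√(3 + M)
j(-13, l(13, 13)) + A = -4*√(3 + (8 + 13)) - 493 = -4*√(3 + 21) - 493 = -8*√6 - 493 = -493 - 8*√6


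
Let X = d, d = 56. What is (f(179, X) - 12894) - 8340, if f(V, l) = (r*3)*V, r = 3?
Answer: -19623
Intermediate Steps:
X = 56
f(V, l) = 9*V (f(V, l) = (3*3)*V = 9*V)
(f(179, X) - 12894) - 8340 = (9*179 - 12894) - 8340 = (1611 - 12894) - 8340 = -11283 - 8340 = -19623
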